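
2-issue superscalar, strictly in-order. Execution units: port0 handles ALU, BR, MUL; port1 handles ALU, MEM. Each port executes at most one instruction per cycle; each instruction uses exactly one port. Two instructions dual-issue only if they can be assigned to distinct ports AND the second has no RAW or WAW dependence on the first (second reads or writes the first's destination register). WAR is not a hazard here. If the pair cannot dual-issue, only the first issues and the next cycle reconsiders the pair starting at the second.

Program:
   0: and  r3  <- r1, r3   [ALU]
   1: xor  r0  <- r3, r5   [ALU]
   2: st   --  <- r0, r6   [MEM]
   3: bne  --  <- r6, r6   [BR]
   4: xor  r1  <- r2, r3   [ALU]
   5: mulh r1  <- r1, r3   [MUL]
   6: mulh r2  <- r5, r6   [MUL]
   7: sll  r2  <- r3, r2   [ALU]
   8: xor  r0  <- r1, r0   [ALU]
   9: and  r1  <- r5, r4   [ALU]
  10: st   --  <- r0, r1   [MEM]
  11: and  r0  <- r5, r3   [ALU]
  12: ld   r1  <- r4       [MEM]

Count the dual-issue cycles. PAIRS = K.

#0 head=0: and.ALU i0 RAW r3
#1 head=1: xor.ALU i1 RAW r0
#2 head=2: st.MEM+bne.BR i2/i3 pair
#3 head=4: xor.ALU i4 RAW+WAW r1
#4 head=5: mulh.MUL i5 no-port MUL/MUL
#5 head=6: mulh.MUL i6 RAW+WAW r2
#6 head=7: sll.ALU+xor.ALU i7/i8 pair
#7 head=9: and.ALU i9 RAW r1
#8 head=10: st.MEM+and.ALU i10/i11 pair
#9 head=12: ld.MEM i12 tail

PAIRS = 3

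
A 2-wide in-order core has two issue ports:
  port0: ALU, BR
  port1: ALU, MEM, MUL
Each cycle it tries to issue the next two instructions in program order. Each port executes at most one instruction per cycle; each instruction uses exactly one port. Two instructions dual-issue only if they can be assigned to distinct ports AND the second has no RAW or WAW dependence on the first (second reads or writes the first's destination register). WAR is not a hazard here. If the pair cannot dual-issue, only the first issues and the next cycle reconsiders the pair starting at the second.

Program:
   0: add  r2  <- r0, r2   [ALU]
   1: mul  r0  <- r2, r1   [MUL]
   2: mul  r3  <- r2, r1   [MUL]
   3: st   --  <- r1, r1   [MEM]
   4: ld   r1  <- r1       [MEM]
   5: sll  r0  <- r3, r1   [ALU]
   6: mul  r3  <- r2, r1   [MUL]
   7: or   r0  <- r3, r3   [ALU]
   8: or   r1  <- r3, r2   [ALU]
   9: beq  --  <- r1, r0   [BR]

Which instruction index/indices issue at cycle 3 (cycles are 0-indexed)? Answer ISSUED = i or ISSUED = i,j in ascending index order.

[0] i0  add  -- RAW r2
[1] i1  mul  -- no-port MUL/MUL
[2] i2  mul  -- no-port MUL/MEM
[3] i3  st  -- no-port MEM/MEM
[4] i4  ld  -- RAW r1
[5] i5+i6  sll/mul  -- dual
[6] i7+i8  or/or  -- dual
[7] i9  beq  -- tail

ISSUED = 3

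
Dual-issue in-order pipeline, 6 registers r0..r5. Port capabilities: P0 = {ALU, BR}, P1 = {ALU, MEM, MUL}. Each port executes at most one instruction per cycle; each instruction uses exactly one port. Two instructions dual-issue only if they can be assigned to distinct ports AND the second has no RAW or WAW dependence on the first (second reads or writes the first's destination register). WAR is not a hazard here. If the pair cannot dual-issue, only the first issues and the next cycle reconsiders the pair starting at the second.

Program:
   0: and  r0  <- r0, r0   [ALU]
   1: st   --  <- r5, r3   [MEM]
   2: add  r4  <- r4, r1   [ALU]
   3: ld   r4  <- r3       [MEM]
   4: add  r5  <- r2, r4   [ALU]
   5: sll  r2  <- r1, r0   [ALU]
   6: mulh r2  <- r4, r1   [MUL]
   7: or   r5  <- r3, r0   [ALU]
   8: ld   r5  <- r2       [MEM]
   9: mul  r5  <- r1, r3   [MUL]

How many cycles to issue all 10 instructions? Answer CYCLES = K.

CYCLES = 7

t=0 i0,i1:and.ALU st.MEM ; dual
t=1 i2:add.ALU ; WAW r4
t=2 i3:ld.MEM ; RAW r4
t=3 i4,i5:add.ALU sll.ALU ; dual
t=4 i6,i7:mulh.MUL or.ALU ; dual
t=5 i8:ld.MEM ; no-port MEM/MUL
t=6 i9:mul.MUL ; tail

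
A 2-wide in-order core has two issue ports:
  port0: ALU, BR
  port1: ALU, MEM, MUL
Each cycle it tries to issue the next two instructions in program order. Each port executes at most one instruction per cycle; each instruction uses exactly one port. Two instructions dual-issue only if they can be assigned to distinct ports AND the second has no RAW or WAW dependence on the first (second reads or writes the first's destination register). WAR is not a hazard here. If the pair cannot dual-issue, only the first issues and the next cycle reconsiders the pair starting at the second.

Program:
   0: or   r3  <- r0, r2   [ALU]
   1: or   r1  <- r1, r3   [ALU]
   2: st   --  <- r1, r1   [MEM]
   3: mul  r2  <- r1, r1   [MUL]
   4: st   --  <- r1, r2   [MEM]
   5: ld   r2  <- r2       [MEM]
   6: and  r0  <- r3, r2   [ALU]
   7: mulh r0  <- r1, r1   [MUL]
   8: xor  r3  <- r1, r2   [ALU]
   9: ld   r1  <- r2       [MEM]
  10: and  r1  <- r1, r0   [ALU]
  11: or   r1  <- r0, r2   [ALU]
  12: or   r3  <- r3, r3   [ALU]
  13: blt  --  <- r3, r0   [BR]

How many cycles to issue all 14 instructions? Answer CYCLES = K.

#0 head=0: or.ALU i0 RAW r3
#1 head=1: or.ALU i1 RAW r1
#2 head=2: st.MEM i2 no-port MEM/MUL
#3 head=3: mul.MUL i3 no-port MUL/MEM
#4 head=4: st.MEM i4 no-port MEM/MEM
#5 head=5: ld.MEM i5 RAW r2
#6 head=6: and.ALU i6 WAW r0
#7 head=7: mulh.MUL;xor.ALU i7,i8 pair
#8 head=9: ld.MEM i9 RAW+WAW r1
#9 head=10: and.ALU i10 WAW r1
#10 head=11: or.ALU;or.ALU i11,i12 pair
#11 head=13: blt.BR i13 tail

CYCLES = 12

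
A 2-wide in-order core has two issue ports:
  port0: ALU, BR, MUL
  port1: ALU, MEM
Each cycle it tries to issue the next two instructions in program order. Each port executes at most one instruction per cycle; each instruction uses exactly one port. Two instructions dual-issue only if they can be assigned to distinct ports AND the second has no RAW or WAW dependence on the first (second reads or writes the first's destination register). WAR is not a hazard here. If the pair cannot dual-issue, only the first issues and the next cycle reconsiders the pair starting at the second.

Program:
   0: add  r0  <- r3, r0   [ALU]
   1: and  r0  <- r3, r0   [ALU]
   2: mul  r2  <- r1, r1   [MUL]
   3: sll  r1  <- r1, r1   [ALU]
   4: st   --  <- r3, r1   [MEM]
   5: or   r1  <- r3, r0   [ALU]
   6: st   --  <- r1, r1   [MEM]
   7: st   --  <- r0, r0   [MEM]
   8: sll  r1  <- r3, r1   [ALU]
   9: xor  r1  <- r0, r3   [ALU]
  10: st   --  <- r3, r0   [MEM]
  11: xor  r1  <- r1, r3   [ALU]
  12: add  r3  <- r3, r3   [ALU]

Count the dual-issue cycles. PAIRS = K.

PAIRS = 5

#0 head=0: add.ALU i0 RAW+WAW r0
#1 head=1: and.ALU+mul.MUL i1,i2 pair
#2 head=3: sll.ALU i3 RAW r1
#3 head=4: st.MEM+or.ALU i4,i5 pair
#4 head=6: st.MEM i6 no-port MEM/MEM
#5 head=7: st.MEM+sll.ALU i7,i8 pair
#6 head=9: xor.ALU+st.MEM i9,i10 pair
#7 head=11: xor.ALU+add.ALU i11,i12 pair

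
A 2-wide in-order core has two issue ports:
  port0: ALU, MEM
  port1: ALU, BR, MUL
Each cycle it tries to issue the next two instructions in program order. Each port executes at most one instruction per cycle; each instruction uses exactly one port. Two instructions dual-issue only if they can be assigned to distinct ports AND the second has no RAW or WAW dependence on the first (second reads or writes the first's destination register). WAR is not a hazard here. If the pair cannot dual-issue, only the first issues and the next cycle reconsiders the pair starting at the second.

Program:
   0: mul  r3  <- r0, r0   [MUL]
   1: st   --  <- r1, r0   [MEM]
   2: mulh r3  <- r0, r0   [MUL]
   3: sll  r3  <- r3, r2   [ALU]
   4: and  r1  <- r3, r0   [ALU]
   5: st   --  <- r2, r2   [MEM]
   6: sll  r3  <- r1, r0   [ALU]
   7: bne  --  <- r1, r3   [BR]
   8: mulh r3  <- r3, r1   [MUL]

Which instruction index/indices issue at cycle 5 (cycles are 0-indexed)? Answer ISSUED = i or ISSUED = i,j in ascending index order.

#0 head=0: mul.MUL/st.MEM i0/i1 2-wide
#1 head=2: mulh.MUL i2 RAW+WAW r3
#2 head=3: sll.ALU i3 RAW r3
#3 head=4: and.ALU/st.MEM i4/i5 2-wide
#4 head=6: sll.ALU i6 RAW r3
#5 head=7: bne.BR i7 no-port BR/MUL
#6 head=8: mulh.MUL i8 tail

ISSUED = 7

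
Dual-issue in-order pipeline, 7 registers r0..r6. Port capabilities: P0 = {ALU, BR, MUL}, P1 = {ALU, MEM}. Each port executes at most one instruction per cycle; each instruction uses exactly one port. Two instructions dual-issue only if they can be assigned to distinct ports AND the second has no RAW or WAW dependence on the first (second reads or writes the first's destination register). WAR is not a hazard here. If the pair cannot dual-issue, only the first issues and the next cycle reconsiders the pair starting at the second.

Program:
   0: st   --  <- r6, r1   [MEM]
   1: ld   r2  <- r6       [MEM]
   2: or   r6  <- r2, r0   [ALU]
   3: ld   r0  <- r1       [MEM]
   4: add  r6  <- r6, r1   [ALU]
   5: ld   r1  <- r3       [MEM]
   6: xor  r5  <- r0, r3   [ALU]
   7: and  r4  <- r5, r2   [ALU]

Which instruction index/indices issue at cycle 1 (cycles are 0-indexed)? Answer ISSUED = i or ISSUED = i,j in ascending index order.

ISSUED = 1

#0 head=0: st i0 no-port MEM/MEM
#1 head=1: ld i1 RAW r2
#2 head=2: or+ld i2/i3 dual
#3 head=4: add+ld i4/i5 dual
#4 head=6: xor i6 RAW r5
#5 head=7: and i7 tail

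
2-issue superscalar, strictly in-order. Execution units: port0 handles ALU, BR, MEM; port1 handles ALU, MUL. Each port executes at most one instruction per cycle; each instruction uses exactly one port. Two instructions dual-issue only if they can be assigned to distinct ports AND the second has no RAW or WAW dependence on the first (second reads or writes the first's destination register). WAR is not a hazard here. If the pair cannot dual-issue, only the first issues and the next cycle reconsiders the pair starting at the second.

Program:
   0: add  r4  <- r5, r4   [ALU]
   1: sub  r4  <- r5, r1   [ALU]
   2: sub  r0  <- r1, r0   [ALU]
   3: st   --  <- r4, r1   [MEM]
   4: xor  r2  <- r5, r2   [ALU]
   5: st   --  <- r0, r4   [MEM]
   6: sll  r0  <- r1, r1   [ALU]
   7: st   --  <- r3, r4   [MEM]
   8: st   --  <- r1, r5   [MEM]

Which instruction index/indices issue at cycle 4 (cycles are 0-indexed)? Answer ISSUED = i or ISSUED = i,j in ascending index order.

ISSUED = 7

#0 head=0: add i0 WAW r4
#1 head=1: sub/sub i1,i2 pair
#2 head=3: st/xor i3,i4 pair
#3 head=5: st/sll i5,i6 pair
#4 head=7: st i7 no-port MEM/MEM
#5 head=8: st i8 tail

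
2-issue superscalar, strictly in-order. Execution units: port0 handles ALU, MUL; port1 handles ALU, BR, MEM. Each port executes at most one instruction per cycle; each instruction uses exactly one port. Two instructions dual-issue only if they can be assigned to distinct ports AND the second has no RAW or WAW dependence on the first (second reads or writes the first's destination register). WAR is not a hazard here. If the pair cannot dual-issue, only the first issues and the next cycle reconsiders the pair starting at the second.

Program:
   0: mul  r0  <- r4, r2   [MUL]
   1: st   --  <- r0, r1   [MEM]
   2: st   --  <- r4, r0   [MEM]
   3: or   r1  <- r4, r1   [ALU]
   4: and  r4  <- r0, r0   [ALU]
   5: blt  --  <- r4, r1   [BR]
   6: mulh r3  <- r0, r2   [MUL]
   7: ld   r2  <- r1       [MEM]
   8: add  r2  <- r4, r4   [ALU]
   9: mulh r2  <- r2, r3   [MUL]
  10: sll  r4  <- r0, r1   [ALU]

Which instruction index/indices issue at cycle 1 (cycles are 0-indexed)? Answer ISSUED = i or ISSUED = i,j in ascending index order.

ISSUED = 1

c0: i0 mul  RAW r0
c1: i1 st  no-port MEM/MEM
c2: i2+i3 st or  2-wide
c3: i4 and  RAW r4
c4: i5+i6 blt mulh  2-wide
c5: i7 ld  WAW r2
c6: i8 add  RAW+WAW r2
c7: i9+i10 mulh sll  2-wide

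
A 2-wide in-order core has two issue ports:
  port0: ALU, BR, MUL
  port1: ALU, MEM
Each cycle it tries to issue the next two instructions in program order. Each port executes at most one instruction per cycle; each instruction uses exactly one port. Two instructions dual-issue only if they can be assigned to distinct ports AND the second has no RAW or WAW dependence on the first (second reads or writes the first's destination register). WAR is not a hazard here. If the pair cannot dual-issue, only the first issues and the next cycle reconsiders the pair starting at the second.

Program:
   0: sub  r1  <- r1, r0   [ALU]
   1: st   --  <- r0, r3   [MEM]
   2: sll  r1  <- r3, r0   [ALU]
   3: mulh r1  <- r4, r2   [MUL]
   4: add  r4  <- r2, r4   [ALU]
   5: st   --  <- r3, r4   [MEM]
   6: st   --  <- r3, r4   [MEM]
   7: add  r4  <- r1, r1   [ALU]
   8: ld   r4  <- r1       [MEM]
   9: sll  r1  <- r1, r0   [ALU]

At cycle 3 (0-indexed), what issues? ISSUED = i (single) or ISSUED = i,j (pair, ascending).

  cy0 -> i0+i1 (sub/st) pair
  cy1 -> i2 (sll) WAW r1
  cy2 -> i3+i4 (mulh/add) pair
  cy3 -> i5 (st) no-port MEM/MEM
  cy4 -> i6+i7 (st/add) pair
  cy5 -> i8+i9 (ld/sll) pair

ISSUED = 5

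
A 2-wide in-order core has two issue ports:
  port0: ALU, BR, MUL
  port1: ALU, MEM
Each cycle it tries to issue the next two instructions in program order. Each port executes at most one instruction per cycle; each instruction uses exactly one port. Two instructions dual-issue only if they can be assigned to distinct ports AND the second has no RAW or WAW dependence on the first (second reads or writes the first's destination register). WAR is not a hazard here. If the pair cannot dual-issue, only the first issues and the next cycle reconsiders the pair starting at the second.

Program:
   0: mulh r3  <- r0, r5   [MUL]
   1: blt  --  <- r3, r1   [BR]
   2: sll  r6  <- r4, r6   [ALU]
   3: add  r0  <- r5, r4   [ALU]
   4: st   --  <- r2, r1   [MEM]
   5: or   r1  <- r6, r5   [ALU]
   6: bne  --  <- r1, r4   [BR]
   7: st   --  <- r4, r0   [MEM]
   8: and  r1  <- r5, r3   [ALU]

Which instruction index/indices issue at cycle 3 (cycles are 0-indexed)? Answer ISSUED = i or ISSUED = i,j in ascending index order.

ISSUED = 5

t=0 i0:mulh.MUL ; no-port MUL/BR
t=1 i1&i2:blt.BR/sll.ALU ; 2-wide
t=2 i3&i4:add.ALU/st.MEM ; 2-wide
t=3 i5:or.ALU ; RAW r1
t=4 i6&i7:bne.BR/st.MEM ; 2-wide
t=5 i8:and.ALU ; tail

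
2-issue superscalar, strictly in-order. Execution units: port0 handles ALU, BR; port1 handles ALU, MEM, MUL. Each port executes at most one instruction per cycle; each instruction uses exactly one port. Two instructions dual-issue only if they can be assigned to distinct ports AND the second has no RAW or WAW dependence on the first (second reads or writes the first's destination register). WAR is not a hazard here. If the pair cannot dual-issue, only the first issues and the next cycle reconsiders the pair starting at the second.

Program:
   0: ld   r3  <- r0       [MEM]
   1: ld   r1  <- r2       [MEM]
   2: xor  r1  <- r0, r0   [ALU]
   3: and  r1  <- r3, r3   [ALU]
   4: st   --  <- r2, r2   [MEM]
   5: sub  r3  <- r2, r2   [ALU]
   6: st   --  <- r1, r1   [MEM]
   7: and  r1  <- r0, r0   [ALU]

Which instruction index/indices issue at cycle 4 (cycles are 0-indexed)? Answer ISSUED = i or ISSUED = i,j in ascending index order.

c0: i0 ld.MEM  no-port MEM/MEM
c1: i1 ld.MEM  WAW r1
c2: i2 xor.ALU  WAW r1
c3: i3/i4 and.ALU;st.MEM  2-wide
c4: i5/i6 sub.ALU;st.MEM  2-wide
c5: i7 and.ALU  tail

ISSUED = 5,6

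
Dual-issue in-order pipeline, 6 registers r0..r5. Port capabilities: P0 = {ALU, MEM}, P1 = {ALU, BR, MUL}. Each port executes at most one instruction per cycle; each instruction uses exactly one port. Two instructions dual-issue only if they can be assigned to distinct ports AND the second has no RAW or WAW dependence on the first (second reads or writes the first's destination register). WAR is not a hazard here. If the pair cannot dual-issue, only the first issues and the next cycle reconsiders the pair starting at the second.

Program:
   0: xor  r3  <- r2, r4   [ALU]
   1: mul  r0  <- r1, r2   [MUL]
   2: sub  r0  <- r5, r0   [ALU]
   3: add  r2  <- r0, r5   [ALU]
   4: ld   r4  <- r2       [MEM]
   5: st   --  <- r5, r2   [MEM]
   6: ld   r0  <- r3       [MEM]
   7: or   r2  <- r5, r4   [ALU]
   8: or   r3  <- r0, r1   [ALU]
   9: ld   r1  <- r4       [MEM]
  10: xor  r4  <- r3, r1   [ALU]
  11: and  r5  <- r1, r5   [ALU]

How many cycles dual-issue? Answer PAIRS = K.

0. xor mul @i0+i1  | 2-wide
1. sub @i2  | RAW r0
2. add @i3  | RAW r2
3. ld @i4  | no-port MEM/MEM
4. st @i5  | no-port MEM/MEM
5. ld or @i6+i7  | 2-wide
6. or ld @i8+i9  | 2-wide
7. xor and @i10+i11  | 2-wide

PAIRS = 4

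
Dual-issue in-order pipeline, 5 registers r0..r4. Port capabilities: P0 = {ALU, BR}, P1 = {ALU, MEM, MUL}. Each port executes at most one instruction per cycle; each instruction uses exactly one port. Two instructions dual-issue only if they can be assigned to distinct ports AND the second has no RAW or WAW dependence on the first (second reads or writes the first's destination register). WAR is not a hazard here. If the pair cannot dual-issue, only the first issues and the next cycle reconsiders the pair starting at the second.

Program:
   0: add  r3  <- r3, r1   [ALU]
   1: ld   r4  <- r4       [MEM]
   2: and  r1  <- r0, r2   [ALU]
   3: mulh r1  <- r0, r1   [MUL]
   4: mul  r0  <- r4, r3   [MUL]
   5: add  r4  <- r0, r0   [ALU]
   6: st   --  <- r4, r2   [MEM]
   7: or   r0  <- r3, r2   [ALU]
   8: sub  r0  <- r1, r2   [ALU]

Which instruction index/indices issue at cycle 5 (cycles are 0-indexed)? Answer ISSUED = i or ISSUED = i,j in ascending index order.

ISSUED = 6,7

  cy0 -> i0/i1 (add.ALU+ld.MEM) pair
  cy1 -> i2 (and.ALU) RAW+WAW r1
  cy2 -> i3 (mulh.MUL) no-port MUL/MUL
  cy3 -> i4 (mul.MUL) RAW r0
  cy4 -> i5 (add.ALU) RAW r4
  cy5 -> i6/i7 (st.MEM+or.ALU) pair
  cy6 -> i8 (sub.ALU) tail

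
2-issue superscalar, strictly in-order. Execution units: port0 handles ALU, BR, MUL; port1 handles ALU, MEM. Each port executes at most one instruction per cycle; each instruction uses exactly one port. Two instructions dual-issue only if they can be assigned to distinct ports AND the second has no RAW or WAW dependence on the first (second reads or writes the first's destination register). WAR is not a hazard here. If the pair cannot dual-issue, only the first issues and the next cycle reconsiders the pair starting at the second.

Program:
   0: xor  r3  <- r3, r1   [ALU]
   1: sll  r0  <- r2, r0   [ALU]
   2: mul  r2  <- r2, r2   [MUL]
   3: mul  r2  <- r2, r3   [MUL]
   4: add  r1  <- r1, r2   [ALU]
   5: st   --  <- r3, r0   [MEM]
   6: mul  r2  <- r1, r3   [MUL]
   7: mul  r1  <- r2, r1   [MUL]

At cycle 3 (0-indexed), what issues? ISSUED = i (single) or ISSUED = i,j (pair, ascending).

t=0 i0&i1:xor.ALU/sll.ALU ; 2-wide
t=1 i2:mul.MUL ; no-port MUL/MUL
t=2 i3:mul.MUL ; RAW r2
t=3 i4&i5:add.ALU/st.MEM ; 2-wide
t=4 i6:mul.MUL ; no-port MUL/MUL
t=5 i7:mul.MUL ; tail

ISSUED = 4,5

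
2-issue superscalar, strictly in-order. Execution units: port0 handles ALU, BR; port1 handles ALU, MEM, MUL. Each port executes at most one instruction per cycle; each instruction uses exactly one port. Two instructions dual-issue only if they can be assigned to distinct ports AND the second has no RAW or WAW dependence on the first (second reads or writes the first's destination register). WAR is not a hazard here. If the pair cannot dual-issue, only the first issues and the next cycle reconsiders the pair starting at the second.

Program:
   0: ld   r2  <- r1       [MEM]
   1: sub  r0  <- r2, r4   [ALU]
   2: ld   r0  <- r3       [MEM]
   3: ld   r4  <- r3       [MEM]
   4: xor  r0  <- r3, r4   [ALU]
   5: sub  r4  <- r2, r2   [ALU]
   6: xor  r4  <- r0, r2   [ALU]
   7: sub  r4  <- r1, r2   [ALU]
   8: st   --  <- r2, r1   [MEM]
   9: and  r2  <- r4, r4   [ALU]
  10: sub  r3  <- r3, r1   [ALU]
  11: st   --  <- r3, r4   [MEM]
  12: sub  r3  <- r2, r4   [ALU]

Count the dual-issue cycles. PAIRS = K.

t=0 i0:ld.MEM ; RAW r2
t=1 i1:sub.ALU ; WAW r0
t=2 i2:ld.MEM ; no-port MEM/MEM
t=3 i3:ld.MEM ; RAW r4
t=4 i4/i5:xor.ALU;sub.ALU ; pair
t=5 i6:xor.ALU ; WAW r4
t=6 i7/i8:sub.ALU;st.MEM ; pair
t=7 i9/i10:and.ALU;sub.ALU ; pair
t=8 i11/i12:st.MEM;sub.ALU ; pair

PAIRS = 4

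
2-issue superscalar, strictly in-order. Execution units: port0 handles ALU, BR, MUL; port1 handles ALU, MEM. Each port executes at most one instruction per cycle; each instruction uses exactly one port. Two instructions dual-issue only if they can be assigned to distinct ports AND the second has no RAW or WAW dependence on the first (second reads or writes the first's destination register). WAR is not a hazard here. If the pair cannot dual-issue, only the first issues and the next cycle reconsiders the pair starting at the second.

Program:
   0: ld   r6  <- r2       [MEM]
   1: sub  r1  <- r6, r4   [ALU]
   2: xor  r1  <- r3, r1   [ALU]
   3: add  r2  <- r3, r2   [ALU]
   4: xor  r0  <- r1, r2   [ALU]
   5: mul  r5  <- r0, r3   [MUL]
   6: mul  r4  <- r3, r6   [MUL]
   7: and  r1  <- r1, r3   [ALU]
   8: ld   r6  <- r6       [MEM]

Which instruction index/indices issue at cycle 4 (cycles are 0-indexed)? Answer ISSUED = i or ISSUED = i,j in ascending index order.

ISSUED = 5

#0 head=0: ld i0 RAW r6
#1 head=1: sub i1 RAW+WAW r1
#2 head=2: xor/add i2,i3 pair
#3 head=4: xor i4 RAW r0
#4 head=5: mul i5 no-port MUL/MUL
#5 head=6: mul/and i6,i7 pair
#6 head=8: ld i8 tail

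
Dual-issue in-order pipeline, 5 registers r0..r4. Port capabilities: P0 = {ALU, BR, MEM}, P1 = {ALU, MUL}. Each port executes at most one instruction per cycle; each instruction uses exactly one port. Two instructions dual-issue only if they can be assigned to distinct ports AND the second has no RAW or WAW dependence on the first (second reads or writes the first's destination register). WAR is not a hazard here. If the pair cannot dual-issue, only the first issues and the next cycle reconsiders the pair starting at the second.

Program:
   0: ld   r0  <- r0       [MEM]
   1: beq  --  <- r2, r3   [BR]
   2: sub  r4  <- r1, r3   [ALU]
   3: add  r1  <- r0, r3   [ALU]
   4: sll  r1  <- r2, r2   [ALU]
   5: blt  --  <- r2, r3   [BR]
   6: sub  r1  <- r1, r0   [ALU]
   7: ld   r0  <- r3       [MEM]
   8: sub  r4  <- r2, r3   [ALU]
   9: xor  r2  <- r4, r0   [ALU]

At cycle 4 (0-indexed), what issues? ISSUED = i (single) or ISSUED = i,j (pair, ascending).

[0] i0  ld  -- no-port MEM/BR
[1] i1+i2  beq/sub  -- pair
[2] i3  add  -- WAW r1
[3] i4+i5  sll/blt  -- pair
[4] i6+i7  sub/ld  -- pair
[5] i8  sub  -- RAW r4
[6] i9  xor  -- tail

ISSUED = 6,7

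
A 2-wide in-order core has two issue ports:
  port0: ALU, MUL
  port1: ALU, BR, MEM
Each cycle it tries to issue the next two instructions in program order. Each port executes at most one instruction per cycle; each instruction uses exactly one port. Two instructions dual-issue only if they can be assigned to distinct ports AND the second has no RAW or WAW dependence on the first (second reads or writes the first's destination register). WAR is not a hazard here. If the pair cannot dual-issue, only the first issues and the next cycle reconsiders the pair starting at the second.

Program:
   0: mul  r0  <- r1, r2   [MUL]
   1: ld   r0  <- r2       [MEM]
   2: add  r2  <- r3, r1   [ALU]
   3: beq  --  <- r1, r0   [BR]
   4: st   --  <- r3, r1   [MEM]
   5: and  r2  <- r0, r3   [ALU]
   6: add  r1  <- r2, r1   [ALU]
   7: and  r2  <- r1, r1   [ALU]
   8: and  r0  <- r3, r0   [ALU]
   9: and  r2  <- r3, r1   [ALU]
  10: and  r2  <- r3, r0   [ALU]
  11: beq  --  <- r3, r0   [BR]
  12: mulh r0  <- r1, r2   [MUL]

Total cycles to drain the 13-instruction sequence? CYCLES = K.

CYCLES = 9

c0: i0 mul.MUL  WAW r0
c1: i1/i2 ld.MEM/add.ALU  dual
c2: i3 beq.BR  no-port BR/MEM
c3: i4/i5 st.MEM/and.ALU  dual
c4: i6 add.ALU  RAW r1
c5: i7/i8 and.ALU/and.ALU  dual
c6: i9 and.ALU  WAW r2
c7: i10/i11 and.ALU/beq.BR  dual
c8: i12 mulh.MUL  tail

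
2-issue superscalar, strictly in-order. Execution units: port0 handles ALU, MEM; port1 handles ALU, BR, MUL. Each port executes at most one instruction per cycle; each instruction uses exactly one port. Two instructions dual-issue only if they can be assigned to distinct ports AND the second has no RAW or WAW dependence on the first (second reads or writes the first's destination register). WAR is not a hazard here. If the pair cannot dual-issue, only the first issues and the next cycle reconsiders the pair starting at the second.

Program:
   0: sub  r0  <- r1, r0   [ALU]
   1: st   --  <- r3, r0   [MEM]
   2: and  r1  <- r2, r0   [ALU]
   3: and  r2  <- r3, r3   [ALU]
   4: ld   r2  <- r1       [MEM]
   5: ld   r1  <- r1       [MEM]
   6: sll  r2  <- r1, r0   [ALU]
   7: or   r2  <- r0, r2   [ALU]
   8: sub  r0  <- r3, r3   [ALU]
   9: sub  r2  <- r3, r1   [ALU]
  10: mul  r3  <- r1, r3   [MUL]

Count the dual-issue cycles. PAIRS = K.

PAIRS = 3

0. sub.ALU @i0  | RAW r0
1. st.MEM+and.ALU @i1,i2  | 2-wide
2. and.ALU @i3  | WAW r2
3. ld.MEM @i4  | no-port MEM/MEM
4. ld.MEM @i5  | RAW r1
5. sll.ALU @i6  | RAW+WAW r2
6. or.ALU+sub.ALU @i7,i8  | 2-wide
7. sub.ALU+mul.MUL @i9,i10  | 2-wide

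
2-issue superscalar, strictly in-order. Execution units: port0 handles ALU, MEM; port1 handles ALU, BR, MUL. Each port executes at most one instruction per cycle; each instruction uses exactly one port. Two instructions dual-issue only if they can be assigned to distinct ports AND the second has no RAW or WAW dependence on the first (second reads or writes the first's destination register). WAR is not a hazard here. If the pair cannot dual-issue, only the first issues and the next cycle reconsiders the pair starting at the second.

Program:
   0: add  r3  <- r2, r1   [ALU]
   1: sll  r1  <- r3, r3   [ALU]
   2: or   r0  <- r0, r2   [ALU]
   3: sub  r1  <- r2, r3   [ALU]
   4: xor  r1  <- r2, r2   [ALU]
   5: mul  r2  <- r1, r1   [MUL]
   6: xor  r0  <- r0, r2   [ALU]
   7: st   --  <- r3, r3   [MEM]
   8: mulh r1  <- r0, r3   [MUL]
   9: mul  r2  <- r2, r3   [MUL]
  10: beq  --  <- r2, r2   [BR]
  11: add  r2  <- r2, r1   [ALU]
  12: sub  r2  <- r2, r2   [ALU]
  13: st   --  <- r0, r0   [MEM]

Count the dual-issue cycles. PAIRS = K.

PAIRS = 4

t=0 i0:add ; RAW r3
t=1 i1&i2:sll/or ; pair
t=2 i3:sub ; WAW r1
t=3 i4:xor ; RAW r1
t=4 i5:mul ; RAW r2
t=5 i6&i7:xor/st ; pair
t=6 i8:mulh ; no-port MUL/MUL
t=7 i9:mul ; no-port MUL/BR
t=8 i10&i11:beq/add ; pair
t=9 i12&i13:sub/st ; pair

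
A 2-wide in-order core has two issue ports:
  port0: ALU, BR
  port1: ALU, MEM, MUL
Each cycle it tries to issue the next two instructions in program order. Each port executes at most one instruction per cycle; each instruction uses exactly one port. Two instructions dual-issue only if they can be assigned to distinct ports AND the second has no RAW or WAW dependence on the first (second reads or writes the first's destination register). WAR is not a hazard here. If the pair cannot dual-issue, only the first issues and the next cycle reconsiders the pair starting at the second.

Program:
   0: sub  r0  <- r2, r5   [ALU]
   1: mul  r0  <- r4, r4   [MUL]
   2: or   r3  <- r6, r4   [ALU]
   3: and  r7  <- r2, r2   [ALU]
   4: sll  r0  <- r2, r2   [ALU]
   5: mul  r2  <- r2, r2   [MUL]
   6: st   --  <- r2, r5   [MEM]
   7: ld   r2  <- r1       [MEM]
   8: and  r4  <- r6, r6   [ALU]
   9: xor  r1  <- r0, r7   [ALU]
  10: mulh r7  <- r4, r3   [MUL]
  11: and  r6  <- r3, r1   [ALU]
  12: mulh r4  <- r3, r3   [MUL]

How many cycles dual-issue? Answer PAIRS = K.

  cy0 -> i0 (sub) WAW r0
  cy1 -> i1&i2 (mul or) 2-wide
  cy2 -> i3&i4 (and sll) 2-wide
  cy3 -> i5 (mul) no-port MUL/MEM
  cy4 -> i6 (st) no-port MEM/MEM
  cy5 -> i7&i8 (ld and) 2-wide
  cy6 -> i9&i10 (xor mulh) 2-wide
  cy7 -> i11&i12 (and mulh) 2-wide

PAIRS = 5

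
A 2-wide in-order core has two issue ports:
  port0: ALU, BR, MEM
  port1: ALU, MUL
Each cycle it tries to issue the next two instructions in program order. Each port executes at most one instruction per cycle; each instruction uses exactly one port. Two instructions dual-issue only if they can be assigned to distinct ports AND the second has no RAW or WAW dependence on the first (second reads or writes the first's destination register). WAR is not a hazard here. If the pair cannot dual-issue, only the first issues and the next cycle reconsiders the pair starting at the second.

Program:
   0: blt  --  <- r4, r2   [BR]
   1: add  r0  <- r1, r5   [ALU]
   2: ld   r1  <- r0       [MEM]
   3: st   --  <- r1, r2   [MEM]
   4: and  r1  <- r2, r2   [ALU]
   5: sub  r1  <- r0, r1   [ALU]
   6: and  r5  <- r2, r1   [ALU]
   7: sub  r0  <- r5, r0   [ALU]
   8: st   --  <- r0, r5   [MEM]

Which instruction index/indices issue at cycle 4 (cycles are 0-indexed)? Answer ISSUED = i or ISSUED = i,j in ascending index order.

c0: i0,i1 blt add  pair
c1: i2 ld  no-port MEM/MEM
c2: i3,i4 st and  pair
c3: i5 sub  RAW r1
c4: i6 and  RAW r5
c5: i7 sub  RAW r0
c6: i8 st  tail

ISSUED = 6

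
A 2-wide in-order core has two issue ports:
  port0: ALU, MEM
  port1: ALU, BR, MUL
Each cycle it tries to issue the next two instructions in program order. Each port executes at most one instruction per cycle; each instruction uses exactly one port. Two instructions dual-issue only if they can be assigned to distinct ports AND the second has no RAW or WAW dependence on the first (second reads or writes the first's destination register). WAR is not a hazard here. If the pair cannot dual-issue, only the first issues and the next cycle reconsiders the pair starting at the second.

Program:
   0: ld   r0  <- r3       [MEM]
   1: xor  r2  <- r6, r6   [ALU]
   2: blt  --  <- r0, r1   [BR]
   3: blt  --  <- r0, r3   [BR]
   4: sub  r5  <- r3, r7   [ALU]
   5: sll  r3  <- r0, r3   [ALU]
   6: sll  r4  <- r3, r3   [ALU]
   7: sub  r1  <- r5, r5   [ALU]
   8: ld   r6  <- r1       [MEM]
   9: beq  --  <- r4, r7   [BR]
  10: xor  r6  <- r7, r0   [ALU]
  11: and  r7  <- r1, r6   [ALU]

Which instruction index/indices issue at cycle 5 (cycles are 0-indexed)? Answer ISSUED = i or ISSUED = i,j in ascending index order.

[0] i0&i1  ld+xor  -- dual
[1] i2  blt  -- no-port BR/BR
[2] i3&i4  blt+sub  -- dual
[3] i5  sll  -- RAW r3
[4] i6&i7  sll+sub  -- dual
[5] i8&i9  ld+beq  -- dual
[6] i10  xor  -- RAW r6
[7] i11  and  -- tail

ISSUED = 8,9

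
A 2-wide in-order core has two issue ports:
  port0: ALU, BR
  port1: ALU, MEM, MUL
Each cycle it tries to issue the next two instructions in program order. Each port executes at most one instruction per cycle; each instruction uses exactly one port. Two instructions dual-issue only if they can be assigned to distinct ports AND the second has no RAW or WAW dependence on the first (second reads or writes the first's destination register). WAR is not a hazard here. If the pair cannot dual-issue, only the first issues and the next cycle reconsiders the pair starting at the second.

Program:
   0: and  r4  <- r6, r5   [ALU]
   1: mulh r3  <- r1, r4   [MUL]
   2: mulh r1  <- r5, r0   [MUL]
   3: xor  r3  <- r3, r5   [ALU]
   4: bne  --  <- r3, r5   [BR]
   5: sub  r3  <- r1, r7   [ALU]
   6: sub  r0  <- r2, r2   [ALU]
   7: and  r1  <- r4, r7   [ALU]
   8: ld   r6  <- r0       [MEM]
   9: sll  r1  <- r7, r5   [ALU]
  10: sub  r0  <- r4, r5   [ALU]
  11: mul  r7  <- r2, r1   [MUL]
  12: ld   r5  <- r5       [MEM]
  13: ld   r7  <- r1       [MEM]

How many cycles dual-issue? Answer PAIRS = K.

t=0 i0:and ; RAW r4
t=1 i1:mulh ; no-port MUL/MUL
t=2 i2/i3:mulh xor ; dual
t=3 i4/i5:bne sub ; dual
t=4 i6/i7:sub and ; dual
t=5 i8/i9:ld sll ; dual
t=6 i10/i11:sub mul ; dual
t=7 i12:ld ; no-port MEM/MEM
t=8 i13:ld ; tail

PAIRS = 5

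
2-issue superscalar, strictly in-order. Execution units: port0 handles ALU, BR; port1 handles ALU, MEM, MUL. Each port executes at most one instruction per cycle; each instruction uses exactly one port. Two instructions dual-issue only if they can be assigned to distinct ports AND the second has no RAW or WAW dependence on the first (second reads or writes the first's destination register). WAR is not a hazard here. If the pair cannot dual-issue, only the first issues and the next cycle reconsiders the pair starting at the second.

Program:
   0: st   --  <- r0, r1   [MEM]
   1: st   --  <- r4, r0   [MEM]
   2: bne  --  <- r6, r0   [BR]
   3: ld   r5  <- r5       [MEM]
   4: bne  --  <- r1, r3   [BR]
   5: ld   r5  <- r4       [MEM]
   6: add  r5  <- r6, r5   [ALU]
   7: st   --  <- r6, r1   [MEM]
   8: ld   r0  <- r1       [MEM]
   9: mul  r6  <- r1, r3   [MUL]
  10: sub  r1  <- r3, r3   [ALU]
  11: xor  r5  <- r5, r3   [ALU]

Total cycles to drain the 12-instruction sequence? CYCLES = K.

CYCLES = 8

c0: i0 st  no-port MEM/MEM
c1: i1+i2 st;bne  dual
c2: i3+i4 ld;bne  dual
c3: i5 ld  RAW+WAW r5
c4: i6+i7 add;st  dual
c5: i8 ld  no-port MEM/MUL
c6: i9+i10 mul;sub  dual
c7: i11 xor  tail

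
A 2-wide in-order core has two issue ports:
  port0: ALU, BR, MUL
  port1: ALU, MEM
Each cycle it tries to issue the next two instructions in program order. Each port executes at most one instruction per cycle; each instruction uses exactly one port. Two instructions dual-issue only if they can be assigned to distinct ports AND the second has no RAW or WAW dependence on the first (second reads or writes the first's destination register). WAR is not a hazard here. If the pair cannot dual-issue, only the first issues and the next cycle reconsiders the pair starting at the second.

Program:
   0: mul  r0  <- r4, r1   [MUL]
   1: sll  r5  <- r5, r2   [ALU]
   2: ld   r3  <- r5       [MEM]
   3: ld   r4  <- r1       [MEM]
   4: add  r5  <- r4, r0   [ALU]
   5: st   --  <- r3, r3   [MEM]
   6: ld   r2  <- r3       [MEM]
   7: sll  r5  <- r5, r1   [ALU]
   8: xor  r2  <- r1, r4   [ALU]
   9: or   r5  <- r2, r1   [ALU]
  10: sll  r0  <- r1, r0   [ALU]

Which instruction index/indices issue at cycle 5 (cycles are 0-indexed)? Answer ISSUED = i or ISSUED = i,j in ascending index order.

ISSUED = 8

t=0 i0/i1:mul/sll ; dual
t=1 i2:ld ; no-port MEM/MEM
t=2 i3:ld ; RAW r4
t=3 i4/i5:add/st ; dual
t=4 i6/i7:ld/sll ; dual
t=5 i8:xor ; RAW r2
t=6 i9/i10:or/sll ; dual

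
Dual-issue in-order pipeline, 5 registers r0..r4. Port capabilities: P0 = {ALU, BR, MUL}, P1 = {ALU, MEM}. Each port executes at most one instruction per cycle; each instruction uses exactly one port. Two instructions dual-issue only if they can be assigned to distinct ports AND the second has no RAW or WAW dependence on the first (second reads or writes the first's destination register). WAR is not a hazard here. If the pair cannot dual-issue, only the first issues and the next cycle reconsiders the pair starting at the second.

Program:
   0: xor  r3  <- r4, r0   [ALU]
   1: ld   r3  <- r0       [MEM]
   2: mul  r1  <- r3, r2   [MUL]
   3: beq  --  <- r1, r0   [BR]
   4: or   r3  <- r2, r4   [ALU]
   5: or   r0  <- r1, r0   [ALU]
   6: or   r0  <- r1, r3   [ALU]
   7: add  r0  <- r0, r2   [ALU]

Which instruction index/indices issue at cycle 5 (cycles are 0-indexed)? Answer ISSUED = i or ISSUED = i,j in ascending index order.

ISSUED = 6

[0] i0  xor.ALU  -- WAW r3
[1] i1  ld.MEM  -- RAW r3
[2] i2  mul.MUL  -- no-port MUL/BR
[3] i3&i4  beq.BR;or.ALU  -- dual
[4] i5  or.ALU  -- WAW r0
[5] i6  or.ALU  -- RAW+WAW r0
[6] i7  add.ALU  -- tail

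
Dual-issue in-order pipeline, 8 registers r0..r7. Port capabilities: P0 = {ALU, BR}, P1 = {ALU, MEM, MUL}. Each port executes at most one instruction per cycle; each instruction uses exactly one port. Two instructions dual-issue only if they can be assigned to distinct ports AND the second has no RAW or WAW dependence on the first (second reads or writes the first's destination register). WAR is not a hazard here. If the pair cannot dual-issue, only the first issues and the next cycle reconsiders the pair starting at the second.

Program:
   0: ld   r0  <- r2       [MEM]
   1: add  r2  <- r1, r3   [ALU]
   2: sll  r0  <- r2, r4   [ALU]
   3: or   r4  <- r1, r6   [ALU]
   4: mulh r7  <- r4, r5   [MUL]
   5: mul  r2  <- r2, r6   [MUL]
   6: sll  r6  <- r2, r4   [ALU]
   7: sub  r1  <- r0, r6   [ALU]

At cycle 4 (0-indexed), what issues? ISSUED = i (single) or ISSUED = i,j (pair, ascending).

ISSUED = 6

0. ld;add @i0+i1  | dual
1. sll;or @i2+i3  | dual
2. mulh @i4  | no-port MUL/MUL
3. mul @i5  | RAW r2
4. sll @i6  | RAW r6
5. sub @i7  | tail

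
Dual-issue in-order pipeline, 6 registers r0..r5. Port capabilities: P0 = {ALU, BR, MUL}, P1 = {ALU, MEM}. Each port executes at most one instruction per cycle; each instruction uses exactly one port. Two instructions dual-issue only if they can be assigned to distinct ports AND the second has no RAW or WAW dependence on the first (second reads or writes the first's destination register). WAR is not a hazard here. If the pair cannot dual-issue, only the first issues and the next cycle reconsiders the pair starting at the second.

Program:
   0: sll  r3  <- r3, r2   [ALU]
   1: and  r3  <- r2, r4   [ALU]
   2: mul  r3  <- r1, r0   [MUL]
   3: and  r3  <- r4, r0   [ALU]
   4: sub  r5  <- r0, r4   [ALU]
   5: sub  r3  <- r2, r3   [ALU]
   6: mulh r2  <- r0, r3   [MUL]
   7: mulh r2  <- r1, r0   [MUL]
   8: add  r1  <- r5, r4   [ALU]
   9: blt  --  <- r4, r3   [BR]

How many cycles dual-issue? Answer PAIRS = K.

[0] i0  sll.ALU  -- WAW r3
[1] i1  and.ALU  -- WAW r3
[2] i2  mul.MUL  -- WAW r3
[3] i3,i4  and.ALU;sub.ALU  -- dual
[4] i5  sub.ALU  -- RAW r3
[5] i6  mulh.MUL  -- no-port MUL/MUL
[6] i7,i8  mulh.MUL;add.ALU  -- dual
[7] i9  blt.BR  -- tail

PAIRS = 2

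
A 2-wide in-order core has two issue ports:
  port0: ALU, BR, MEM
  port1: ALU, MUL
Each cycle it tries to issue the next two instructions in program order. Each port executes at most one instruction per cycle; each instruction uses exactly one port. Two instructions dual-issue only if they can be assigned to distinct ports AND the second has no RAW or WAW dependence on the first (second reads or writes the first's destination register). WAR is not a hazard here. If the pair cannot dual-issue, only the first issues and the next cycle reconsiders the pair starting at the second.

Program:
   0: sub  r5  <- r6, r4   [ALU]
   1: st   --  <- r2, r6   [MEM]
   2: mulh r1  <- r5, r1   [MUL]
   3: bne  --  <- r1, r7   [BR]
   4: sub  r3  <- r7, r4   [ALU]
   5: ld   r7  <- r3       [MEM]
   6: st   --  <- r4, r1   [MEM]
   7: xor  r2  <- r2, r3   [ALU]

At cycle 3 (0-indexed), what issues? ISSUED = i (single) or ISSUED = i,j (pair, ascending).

t=0 i0&i1:sub.ALU+st.MEM ; dual
t=1 i2:mulh.MUL ; RAW r1
t=2 i3&i4:bne.BR+sub.ALU ; dual
t=3 i5:ld.MEM ; no-port MEM/MEM
t=4 i6&i7:st.MEM+xor.ALU ; dual

ISSUED = 5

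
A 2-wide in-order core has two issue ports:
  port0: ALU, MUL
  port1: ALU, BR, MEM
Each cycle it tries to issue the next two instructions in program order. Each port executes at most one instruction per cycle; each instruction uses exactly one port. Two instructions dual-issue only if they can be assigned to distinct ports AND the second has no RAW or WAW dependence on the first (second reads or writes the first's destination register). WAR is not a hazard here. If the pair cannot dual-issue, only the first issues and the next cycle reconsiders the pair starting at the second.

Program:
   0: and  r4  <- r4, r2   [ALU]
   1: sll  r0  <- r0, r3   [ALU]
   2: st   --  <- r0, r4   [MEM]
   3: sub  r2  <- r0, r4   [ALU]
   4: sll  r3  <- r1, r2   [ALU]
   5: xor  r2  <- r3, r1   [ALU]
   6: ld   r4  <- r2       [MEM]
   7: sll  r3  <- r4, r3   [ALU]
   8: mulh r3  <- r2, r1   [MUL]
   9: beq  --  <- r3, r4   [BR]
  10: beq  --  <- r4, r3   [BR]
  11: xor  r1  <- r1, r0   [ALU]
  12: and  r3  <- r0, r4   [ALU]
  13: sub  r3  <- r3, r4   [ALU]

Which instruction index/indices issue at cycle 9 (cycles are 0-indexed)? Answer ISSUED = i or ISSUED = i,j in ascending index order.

[0] i0+i1  and.ALU sll.ALU  -- 2-wide
[1] i2+i3  st.MEM sub.ALU  -- 2-wide
[2] i4  sll.ALU  -- RAW r3
[3] i5  xor.ALU  -- RAW r2
[4] i6  ld.MEM  -- RAW r4
[5] i7  sll.ALU  -- WAW r3
[6] i8  mulh.MUL  -- RAW r3
[7] i9  beq.BR  -- no-port BR/BR
[8] i10+i11  beq.BR xor.ALU  -- 2-wide
[9] i12  and.ALU  -- RAW+WAW r3
[10] i13  sub.ALU  -- tail

ISSUED = 12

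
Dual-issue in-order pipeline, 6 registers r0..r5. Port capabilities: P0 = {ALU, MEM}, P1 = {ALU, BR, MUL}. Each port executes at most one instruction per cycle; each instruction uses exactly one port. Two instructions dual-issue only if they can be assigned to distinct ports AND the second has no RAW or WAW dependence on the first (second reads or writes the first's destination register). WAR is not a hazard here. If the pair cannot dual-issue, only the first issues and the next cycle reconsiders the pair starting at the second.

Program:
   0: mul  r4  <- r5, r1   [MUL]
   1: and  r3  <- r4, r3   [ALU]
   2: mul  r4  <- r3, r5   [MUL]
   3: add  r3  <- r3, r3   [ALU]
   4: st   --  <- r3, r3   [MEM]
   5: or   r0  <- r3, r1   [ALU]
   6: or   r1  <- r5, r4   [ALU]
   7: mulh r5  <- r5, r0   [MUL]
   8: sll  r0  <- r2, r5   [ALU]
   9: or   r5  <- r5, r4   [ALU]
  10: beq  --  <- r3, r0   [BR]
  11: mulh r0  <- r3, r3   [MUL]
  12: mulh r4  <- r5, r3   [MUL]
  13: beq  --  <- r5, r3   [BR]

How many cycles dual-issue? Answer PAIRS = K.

PAIRS = 4

c0: i0 mul  RAW r4
c1: i1 and  RAW r3
c2: i2/i3 mul add  dual
c3: i4/i5 st or  dual
c4: i6/i7 or mulh  dual
c5: i8/i9 sll or  dual
c6: i10 beq  no-port BR/MUL
c7: i11 mulh  no-port MUL/MUL
c8: i12 mulh  no-port MUL/BR
c9: i13 beq  tail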